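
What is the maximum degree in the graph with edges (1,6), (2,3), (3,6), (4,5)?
2 (attained at vertices 3, 6)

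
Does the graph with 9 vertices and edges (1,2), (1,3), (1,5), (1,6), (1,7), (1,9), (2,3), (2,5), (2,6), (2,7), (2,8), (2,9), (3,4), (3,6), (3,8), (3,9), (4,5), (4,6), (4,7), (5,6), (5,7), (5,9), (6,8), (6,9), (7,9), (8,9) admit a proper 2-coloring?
No (odd cycle of length 3: 9 -> 1 -> 2 -> 9)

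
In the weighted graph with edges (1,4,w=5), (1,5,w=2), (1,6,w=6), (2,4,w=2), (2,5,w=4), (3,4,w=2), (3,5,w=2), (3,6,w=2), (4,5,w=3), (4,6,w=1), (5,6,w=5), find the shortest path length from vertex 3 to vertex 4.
2 (path: 3 -> 4; weights 2 = 2)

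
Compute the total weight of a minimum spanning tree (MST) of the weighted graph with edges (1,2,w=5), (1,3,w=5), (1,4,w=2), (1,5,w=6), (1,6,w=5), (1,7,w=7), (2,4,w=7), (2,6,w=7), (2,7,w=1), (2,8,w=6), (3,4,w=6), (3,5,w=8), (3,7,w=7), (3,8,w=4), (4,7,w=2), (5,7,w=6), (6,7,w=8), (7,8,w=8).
25 (MST edges: (1,3,w=5), (1,4,w=2), (1,5,w=6), (1,6,w=5), (2,7,w=1), (3,8,w=4), (4,7,w=2); sum of weights 5 + 2 + 6 + 5 + 1 + 4 + 2 = 25)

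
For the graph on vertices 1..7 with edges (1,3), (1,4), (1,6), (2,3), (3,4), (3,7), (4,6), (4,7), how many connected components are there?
2 (components: {1, 2, 3, 4, 6, 7}, {5})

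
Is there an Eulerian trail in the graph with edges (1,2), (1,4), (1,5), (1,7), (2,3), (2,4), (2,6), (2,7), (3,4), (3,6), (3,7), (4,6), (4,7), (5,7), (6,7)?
Yes (the graph is connected and exactly 2 vertices have odd degree: {2, 4}; any Eulerian path must start and end at those)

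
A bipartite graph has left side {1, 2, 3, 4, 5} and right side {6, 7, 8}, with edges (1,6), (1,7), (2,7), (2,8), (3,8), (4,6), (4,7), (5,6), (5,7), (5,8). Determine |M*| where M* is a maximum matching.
3 (matching: (1,7), (2,8), (4,6); upper bound min(|L|,|R|) = min(5,3) = 3)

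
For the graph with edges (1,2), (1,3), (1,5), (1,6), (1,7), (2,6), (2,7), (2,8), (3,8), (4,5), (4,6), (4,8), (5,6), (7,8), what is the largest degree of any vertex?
5 (attained at vertex 1)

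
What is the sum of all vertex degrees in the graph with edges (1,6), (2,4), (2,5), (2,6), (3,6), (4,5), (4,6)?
14 (handshake: sum of degrees = 2|E| = 2 x 7 = 14)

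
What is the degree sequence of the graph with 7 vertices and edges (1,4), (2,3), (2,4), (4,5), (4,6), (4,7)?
[5, 2, 1, 1, 1, 1, 1] (degrees: deg(1)=1, deg(2)=2, deg(3)=1, deg(4)=5, deg(5)=1, deg(6)=1, deg(7)=1)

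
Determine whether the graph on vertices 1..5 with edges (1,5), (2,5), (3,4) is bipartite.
Yes. Partition: {1, 2, 3}, {4, 5}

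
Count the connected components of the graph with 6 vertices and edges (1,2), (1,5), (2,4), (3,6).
2 (components: {1, 2, 4, 5}, {3, 6})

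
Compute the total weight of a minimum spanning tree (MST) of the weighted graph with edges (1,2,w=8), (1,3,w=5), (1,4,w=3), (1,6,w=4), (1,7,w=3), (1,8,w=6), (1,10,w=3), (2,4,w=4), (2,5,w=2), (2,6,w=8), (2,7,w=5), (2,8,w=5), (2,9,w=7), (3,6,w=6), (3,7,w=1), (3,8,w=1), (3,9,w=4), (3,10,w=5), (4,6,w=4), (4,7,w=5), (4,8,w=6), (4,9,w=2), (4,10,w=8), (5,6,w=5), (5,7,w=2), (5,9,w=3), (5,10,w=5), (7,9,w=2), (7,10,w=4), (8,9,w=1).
19 (MST edges: (1,4,w=3), (1,6,w=4), (1,10,w=3), (2,5,w=2), (3,7,w=1), (3,8,w=1), (4,9,w=2), (5,7,w=2), (8,9,w=1); sum of weights 3 + 4 + 3 + 2 + 1 + 1 + 2 + 2 + 1 = 19)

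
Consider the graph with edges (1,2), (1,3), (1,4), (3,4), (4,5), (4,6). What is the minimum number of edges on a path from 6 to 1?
2 (path: 6 -> 4 -> 1, 2 edges)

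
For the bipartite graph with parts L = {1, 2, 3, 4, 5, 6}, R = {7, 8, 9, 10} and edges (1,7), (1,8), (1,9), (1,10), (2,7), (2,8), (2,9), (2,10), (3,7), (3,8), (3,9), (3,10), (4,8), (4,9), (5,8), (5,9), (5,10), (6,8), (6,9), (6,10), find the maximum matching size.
4 (matching: (1,10), (2,9), (3,7), (4,8); upper bound min(|L|,|R|) = min(6,4) = 4)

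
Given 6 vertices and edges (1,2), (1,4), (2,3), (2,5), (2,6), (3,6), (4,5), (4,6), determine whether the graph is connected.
Yes (BFS from 1 visits [1, 2, 4, 3, 5, 6] — all 6 vertices reached)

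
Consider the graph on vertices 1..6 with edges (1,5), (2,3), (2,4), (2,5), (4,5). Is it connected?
No, it has 2 components: {1, 2, 3, 4, 5}, {6}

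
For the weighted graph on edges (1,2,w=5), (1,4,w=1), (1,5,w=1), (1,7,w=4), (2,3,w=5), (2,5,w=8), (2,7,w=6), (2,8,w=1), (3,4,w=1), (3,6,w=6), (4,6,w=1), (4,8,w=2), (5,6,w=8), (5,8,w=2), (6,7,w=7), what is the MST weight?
11 (MST edges: (1,4,w=1), (1,5,w=1), (1,7,w=4), (2,8,w=1), (3,4,w=1), (4,6,w=1), (4,8,w=2); sum of weights 1 + 1 + 4 + 1 + 1 + 1 + 2 = 11)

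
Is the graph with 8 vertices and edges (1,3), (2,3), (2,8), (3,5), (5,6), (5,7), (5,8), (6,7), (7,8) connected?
No, it has 2 components: {1, 2, 3, 5, 6, 7, 8}, {4}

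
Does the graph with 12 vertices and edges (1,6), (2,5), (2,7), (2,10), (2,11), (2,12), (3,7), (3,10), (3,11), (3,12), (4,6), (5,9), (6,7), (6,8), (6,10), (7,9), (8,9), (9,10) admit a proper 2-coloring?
Yes. Partition: {1, 4, 5, 7, 8, 10, 11, 12}, {2, 3, 6, 9}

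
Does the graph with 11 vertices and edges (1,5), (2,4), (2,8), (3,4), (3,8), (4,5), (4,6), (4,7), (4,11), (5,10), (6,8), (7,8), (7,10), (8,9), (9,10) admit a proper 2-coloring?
Yes. Partition: {1, 4, 8, 10}, {2, 3, 5, 6, 7, 9, 11}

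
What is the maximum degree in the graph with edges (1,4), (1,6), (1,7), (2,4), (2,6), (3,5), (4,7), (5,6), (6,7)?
4 (attained at vertex 6)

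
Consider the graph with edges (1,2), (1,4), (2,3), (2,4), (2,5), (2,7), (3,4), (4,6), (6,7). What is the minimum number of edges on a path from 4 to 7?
2 (path: 4 -> 6 -> 7, 2 edges)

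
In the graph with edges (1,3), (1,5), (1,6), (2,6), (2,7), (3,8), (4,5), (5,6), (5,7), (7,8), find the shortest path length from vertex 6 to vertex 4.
2 (path: 6 -> 5 -> 4, 2 edges)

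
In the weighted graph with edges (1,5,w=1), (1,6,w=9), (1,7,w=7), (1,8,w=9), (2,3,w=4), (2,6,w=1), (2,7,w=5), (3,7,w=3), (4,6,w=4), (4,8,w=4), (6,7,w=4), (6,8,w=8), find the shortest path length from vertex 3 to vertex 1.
10 (path: 3 -> 7 -> 1; weights 3 + 7 = 10)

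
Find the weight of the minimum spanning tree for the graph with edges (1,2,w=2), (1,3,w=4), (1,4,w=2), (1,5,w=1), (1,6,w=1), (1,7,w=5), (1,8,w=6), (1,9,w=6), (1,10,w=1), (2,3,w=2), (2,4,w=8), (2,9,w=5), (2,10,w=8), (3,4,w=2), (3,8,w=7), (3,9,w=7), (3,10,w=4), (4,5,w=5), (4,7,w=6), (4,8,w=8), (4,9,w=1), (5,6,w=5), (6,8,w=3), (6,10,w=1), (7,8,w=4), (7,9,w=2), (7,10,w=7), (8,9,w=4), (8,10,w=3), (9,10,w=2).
15 (MST edges: (1,2,w=2), (1,4,w=2), (1,5,w=1), (1,6,w=1), (1,10,w=1), (2,3,w=2), (4,9,w=1), (6,8,w=3), (7,9,w=2); sum of weights 2 + 2 + 1 + 1 + 1 + 2 + 1 + 3 + 2 = 15)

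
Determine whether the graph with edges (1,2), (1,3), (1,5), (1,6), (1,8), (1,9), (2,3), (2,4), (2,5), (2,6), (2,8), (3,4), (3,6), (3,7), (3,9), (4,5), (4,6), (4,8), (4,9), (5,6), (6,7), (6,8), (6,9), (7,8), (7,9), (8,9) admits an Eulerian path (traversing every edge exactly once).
Yes — and in fact it has an Eulerian circuit (the graph is connected and all 9 vertices have even degree)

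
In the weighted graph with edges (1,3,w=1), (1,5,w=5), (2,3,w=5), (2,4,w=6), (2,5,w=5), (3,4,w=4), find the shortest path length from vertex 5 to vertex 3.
6 (path: 5 -> 1 -> 3; weights 5 + 1 = 6)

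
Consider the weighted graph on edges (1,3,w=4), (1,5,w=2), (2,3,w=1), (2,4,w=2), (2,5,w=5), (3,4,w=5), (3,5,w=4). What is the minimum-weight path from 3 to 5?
4 (path: 3 -> 5; weights 4 = 4)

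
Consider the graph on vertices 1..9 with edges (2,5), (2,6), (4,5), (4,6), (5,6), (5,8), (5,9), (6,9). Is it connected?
No, it has 4 components: {1}, {2, 4, 5, 6, 8, 9}, {3}, {7}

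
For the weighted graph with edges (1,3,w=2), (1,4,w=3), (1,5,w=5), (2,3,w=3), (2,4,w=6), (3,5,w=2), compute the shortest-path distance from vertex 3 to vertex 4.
5 (path: 3 -> 1 -> 4; weights 2 + 3 = 5)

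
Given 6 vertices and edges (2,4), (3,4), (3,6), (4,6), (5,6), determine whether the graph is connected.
No, it has 2 components: {1}, {2, 3, 4, 5, 6}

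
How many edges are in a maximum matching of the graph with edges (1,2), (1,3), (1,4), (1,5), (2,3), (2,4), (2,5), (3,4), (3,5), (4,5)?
2 (matching: (1,4), (2,5); upper bound floor(n/2) = floor(5/2) = 2)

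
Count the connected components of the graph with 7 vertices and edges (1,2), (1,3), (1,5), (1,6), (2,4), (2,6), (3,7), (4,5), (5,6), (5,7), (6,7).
1 (components: {1, 2, 3, 4, 5, 6, 7})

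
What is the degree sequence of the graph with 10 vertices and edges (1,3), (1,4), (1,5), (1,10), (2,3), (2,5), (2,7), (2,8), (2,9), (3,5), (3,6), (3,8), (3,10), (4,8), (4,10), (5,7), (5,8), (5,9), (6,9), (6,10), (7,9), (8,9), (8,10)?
[6, 6, 6, 5, 5, 5, 4, 3, 3, 3] (degrees: deg(1)=4, deg(2)=5, deg(3)=6, deg(4)=3, deg(5)=6, deg(6)=3, deg(7)=3, deg(8)=6, deg(9)=5, deg(10)=5)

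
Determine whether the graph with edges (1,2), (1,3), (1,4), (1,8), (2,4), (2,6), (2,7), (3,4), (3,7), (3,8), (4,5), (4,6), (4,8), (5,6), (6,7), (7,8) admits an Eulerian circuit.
Yes (the graph is connected and all 8 vertices have even degree)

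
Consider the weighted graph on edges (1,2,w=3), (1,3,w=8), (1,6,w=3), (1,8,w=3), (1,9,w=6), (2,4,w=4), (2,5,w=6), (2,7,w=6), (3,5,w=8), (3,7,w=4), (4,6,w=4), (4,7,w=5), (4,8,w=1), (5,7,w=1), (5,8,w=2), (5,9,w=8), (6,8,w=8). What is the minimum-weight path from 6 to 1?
3 (path: 6 -> 1; weights 3 = 3)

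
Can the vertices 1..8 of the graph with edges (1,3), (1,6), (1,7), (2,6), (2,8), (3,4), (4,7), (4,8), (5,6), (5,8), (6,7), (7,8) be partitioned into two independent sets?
No (odd cycle of length 3: 6 -> 1 -> 7 -> 6)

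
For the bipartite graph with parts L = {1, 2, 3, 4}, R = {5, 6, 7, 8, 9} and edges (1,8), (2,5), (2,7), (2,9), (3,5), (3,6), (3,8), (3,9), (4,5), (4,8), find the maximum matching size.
4 (matching: (1,8), (2,7), (3,9), (4,5); upper bound min(|L|,|R|) = min(4,5) = 4)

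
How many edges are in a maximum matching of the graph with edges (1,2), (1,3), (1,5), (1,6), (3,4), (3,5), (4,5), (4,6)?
3 (matching: (1,2), (3,5), (4,6); upper bound floor(n/2) = floor(6/2) = 3)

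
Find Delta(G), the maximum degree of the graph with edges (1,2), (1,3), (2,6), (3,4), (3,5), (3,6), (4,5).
4 (attained at vertex 3)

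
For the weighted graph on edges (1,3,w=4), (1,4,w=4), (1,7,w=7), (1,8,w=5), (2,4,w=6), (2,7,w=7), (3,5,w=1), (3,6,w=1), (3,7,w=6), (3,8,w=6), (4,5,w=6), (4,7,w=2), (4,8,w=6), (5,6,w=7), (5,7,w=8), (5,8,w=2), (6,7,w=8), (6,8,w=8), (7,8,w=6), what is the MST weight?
20 (MST edges: (1,3,w=4), (1,4,w=4), (2,4,w=6), (3,5,w=1), (3,6,w=1), (4,7,w=2), (5,8,w=2); sum of weights 4 + 4 + 6 + 1 + 1 + 2 + 2 = 20)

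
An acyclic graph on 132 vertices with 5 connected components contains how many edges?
127 (Each of the 5 component trees on V_i vertices has V_i - 1 edges; summing gives V - C = 132 - 5 = 127)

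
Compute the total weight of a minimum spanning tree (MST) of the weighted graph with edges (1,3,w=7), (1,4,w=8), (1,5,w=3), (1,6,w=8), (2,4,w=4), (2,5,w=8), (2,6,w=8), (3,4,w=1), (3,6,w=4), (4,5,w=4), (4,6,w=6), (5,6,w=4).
16 (MST edges: (1,5,w=3), (2,4,w=4), (3,4,w=1), (3,6,w=4), (4,5,w=4); sum of weights 3 + 4 + 1 + 4 + 4 = 16)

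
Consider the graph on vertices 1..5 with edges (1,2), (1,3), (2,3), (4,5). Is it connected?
No, it has 2 components: {1, 2, 3}, {4, 5}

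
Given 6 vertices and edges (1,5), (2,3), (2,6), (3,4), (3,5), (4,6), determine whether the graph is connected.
Yes (BFS from 1 visits [1, 5, 3, 2, 4, 6] — all 6 vertices reached)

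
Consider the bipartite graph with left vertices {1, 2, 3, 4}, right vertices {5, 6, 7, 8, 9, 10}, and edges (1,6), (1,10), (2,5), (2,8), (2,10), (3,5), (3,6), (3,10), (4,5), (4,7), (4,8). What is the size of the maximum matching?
4 (matching: (1,10), (2,8), (3,6), (4,7); upper bound min(|L|,|R|) = min(4,6) = 4)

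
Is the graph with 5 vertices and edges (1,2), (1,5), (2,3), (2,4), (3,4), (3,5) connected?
Yes (BFS from 1 visits [1, 2, 5, 3, 4] — all 5 vertices reached)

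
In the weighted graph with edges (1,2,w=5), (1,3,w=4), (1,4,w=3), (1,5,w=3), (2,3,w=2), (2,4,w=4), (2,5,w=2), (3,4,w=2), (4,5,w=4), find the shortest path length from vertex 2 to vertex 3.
2 (path: 2 -> 3; weights 2 = 2)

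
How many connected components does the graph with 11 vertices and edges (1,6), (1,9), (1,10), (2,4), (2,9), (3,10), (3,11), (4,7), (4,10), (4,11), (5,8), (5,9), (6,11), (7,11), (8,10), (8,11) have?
1 (components: {1, 2, 3, 4, 5, 6, 7, 8, 9, 10, 11})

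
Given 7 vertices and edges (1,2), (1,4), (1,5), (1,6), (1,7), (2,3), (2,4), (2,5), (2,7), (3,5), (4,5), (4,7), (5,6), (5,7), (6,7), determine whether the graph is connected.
Yes (BFS from 1 visits [1, 2, 4, 5, 6, 7, 3] — all 7 vertices reached)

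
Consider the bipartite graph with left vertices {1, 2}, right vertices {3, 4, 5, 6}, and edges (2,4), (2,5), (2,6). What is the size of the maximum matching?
1 (matching: (2,6); upper bound min(|L|,|R|) = min(2,4) = 2)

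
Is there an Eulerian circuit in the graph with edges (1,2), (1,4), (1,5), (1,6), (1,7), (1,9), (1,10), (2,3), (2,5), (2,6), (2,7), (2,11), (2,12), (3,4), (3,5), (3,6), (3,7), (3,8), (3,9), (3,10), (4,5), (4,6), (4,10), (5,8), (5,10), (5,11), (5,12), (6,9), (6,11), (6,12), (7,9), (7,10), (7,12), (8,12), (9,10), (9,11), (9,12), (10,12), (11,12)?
No (8 vertices have odd degree: {1, 2, 4, 6, 8, 9, 10, 11}; Eulerian circuit requires 0)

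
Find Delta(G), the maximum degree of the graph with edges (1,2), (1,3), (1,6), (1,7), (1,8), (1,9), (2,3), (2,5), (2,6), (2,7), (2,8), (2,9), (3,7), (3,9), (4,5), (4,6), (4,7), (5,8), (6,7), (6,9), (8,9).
7 (attained at vertex 2)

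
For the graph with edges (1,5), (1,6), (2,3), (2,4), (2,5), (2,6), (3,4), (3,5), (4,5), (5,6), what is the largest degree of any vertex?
5 (attained at vertex 5)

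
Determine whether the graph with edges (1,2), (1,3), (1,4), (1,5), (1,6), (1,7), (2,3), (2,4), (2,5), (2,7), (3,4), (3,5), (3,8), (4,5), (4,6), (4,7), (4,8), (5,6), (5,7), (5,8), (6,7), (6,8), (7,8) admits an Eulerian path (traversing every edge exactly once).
No (6 vertices have odd degree: {2, 3, 4, 5, 6, 8}; Eulerian path requires 0 or 2)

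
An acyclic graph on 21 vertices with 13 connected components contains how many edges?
8 (Each of the 13 component trees on V_i vertices has V_i - 1 edges; summing gives V - C = 21 - 13 = 8)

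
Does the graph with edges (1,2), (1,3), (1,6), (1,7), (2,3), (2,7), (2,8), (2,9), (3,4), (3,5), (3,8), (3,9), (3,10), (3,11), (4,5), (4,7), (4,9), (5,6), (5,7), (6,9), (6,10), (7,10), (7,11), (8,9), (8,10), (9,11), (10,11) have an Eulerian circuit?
No (2 vertices have odd degree: {2, 10}; Eulerian circuit requires 0)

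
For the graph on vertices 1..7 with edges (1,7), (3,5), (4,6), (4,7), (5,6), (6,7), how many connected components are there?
2 (components: {1, 3, 4, 5, 6, 7}, {2})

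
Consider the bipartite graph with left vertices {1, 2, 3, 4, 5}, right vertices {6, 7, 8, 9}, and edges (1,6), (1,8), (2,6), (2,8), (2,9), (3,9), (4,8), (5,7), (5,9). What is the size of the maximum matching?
4 (matching: (1,8), (2,6), (3,9), (5,7); upper bound min(|L|,|R|) = min(5,4) = 4)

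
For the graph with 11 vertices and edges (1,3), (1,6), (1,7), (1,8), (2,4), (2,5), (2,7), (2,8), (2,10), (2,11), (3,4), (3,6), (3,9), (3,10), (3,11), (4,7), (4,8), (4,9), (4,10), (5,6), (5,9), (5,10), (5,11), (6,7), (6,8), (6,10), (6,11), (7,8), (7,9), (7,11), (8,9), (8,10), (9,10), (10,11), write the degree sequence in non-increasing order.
[8, 7, 7, 7, 6, 6, 6, 6, 6, 5, 4] (degrees: deg(1)=4, deg(2)=6, deg(3)=6, deg(4)=6, deg(5)=5, deg(6)=7, deg(7)=7, deg(8)=7, deg(9)=6, deg(10)=8, deg(11)=6)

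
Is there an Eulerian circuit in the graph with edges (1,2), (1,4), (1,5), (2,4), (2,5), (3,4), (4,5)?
No (4 vertices have odd degree: {1, 2, 3, 5}; Eulerian circuit requires 0)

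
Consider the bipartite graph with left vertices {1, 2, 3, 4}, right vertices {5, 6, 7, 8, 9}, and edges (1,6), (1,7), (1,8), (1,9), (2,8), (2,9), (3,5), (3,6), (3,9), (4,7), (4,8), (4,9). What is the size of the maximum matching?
4 (matching: (1,9), (2,8), (3,6), (4,7); upper bound min(|L|,|R|) = min(4,5) = 4)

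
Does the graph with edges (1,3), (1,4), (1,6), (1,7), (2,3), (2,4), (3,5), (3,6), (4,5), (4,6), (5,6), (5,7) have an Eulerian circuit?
Yes (the graph is connected and all 7 vertices have even degree)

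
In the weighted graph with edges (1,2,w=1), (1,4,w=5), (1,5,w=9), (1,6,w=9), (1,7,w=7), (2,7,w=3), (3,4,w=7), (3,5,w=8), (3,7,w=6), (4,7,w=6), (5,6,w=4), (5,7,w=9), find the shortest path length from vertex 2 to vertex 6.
10 (path: 2 -> 1 -> 6; weights 1 + 9 = 10)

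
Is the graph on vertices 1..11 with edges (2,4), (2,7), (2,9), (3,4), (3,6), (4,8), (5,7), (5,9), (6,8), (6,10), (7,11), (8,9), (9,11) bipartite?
Yes. Partition: {1, 2, 3, 5, 8, 10, 11}, {4, 6, 7, 9}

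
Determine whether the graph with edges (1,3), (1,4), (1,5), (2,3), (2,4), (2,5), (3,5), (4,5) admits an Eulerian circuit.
No (4 vertices have odd degree: {1, 2, 3, 4}; Eulerian circuit requires 0)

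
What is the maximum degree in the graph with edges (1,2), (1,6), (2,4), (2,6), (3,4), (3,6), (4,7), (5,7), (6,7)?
4 (attained at vertex 6)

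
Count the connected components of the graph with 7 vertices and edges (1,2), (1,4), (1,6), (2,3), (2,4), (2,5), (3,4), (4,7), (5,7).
1 (components: {1, 2, 3, 4, 5, 6, 7})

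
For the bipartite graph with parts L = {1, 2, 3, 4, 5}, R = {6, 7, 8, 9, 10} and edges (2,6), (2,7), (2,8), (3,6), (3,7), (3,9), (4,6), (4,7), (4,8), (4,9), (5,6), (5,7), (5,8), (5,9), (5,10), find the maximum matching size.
4 (matching: (2,8), (3,9), (4,7), (5,10); upper bound min(|L|,|R|) = min(5,5) = 5)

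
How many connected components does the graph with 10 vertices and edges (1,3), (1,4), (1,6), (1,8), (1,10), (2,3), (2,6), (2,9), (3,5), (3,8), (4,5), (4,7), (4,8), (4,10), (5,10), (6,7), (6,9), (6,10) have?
1 (components: {1, 2, 3, 4, 5, 6, 7, 8, 9, 10})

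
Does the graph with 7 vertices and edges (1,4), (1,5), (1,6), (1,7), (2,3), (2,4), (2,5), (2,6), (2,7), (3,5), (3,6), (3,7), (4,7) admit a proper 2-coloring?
No (odd cycle of length 3: 4 -> 1 -> 7 -> 4)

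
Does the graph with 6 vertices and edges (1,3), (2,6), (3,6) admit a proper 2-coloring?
Yes. Partition: {1, 4, 5, 6}, {2, 3}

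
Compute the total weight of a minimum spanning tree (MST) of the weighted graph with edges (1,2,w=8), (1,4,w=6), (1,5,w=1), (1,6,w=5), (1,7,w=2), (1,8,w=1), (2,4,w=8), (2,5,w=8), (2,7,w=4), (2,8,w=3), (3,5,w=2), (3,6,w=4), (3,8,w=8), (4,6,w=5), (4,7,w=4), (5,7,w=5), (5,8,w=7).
17 (MST edges: (1,5,w=1), (1,7,w=2), (1,8,w=1), (2,8,w=3), (3,5,w=2), (3,6,w=4), (4,7,w=4); sum of weights 1 + 2 + 1 + 3 + 2 + 4 + 4 = 17)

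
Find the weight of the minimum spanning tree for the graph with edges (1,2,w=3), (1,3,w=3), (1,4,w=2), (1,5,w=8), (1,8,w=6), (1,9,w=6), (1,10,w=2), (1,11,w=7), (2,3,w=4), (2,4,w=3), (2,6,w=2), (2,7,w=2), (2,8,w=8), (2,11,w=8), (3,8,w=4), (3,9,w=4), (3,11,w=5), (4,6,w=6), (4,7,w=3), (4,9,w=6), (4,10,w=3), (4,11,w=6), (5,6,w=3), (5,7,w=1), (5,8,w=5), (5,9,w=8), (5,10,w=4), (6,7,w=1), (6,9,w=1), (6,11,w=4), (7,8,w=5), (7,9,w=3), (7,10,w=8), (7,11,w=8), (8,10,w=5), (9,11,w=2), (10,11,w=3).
21 (MST edges: (1,2,w=3), (1,3,w=3), (1,4,w=2), (1,10,w=2), (2,6,w=2), (3,8,w=4), (5,7,w=1), (6,7,w=1), (6,9,w=1), (9,11,w=2); sum of weights 3 + 3 + 2 + 2 + 2 + 4 + 1 + 1 + 1 + 2 = 21)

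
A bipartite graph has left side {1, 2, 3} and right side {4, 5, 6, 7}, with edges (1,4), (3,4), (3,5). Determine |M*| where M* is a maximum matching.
2 (matching: (1,4), (3,5); upper bound min(|L|,|R|) = min(3,4) = 3)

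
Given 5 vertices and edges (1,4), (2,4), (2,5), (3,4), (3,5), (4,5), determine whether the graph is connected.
Yes (BFS from 1 visits [1, 4, 2, 3, 5] — all 5 vertices reached)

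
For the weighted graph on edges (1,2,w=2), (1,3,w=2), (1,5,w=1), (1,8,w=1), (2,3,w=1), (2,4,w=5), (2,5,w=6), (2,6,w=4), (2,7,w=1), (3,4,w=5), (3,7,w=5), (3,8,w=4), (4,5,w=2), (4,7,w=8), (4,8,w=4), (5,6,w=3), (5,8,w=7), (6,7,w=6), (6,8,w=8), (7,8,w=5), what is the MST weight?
11 (MST edges: (1,3,w=2), (1,5,w=1), (1,8,w=1), (2,3,w=1), (2,7,w=1), (4,5,w=2), (5,6,w=3); sum of weights 2 + 1 + 1 + 1 + 1 + 2 + 3 = 11)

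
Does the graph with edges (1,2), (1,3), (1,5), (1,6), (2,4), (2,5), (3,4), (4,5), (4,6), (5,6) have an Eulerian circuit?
No (2 vertices have odd degree: {2, 6}; Eulerian circuit requires 0)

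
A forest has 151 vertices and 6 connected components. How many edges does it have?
145 (Each of the 6 component trees on V_i vertices has V_i - 1 edges; summing gives V - C = 151 - 6 = 145)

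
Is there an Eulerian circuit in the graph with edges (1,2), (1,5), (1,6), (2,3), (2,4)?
No (6 vertices have odd degree: {1, 2, 3, 4, 5, 6}; Eulerian circuit requires 0)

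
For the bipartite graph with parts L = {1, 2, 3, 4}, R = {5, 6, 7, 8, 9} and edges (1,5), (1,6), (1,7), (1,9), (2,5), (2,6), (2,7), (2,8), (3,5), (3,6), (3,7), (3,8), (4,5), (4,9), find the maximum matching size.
4 (matching: (1,6), (2,8), (3,7), (4,9); upper bound min(|L|,|R|) = min(4,5) = 4)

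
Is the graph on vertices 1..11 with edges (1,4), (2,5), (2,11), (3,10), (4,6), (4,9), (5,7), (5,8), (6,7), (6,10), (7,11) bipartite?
Yes. Partition: {1, 3, 5, 6, 9, 11}, {2, 4, 7, 8, 10}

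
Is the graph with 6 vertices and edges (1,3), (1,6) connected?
No, it has 4 components: {1, 3, 6}, {2}, {4}, {5}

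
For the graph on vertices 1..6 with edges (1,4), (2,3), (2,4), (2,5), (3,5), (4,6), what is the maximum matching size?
2 (matching: (2,5), (4,6); upper bound floor(n/2) = floor(6/2) = 3)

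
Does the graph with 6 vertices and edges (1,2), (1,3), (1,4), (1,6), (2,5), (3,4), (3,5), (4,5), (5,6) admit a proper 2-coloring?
No (odd cycle of length 3: 3 -> 1 -> 4 -> 3)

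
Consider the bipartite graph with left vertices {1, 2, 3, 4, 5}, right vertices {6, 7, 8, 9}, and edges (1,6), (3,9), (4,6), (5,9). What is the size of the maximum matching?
2 (matching: (1,6), (3,9); upper bound min(|L|,|R|) = min(5,4) = 4)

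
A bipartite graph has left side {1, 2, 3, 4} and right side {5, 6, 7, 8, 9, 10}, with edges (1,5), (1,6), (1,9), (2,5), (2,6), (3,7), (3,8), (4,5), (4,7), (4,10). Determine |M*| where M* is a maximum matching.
4 (matching: (1,9), (2,6), (3,8), (4,10); upper bound min(|L|,|R|) = min(4,6) = 4)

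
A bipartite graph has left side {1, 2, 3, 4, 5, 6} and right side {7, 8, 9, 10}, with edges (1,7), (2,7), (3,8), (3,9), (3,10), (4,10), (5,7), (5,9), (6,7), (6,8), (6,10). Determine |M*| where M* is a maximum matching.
4 (matching: (1,7), (3,10), (5,9), (6,8); upper bound min(|L|,|R|) = min(6,4) = 4)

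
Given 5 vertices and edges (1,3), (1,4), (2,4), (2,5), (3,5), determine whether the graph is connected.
Yes (BFS from 1 visits [1, 3, 4, 5, 2] — all 5 vertices reached)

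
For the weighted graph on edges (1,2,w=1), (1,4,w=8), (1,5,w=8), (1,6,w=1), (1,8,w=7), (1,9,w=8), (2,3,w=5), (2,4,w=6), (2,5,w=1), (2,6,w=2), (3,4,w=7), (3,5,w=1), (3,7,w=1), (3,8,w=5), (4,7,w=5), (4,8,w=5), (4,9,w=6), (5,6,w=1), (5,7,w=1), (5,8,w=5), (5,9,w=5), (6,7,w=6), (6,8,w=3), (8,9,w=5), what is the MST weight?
18 (MST edges: (1,2,w=1), (1,6,w=1), (2,5,w=1), (3,5,w=1), (3,7,w=1), (4,7,w=5), (5,9,w=5), (6,8,w=3); sum of weights 1 + 1 + 1 + 1 + 1 + 5 + 5 + 3 = 18)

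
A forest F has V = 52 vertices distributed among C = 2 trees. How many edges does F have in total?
50 (Each of the 2 component trees on V_i vertices has V_i - 1 edges; summing gives V - C = 52 - 2 = 50)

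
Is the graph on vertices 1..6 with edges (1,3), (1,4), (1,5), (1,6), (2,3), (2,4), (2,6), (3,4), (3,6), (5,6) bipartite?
No (odd cycle of length 3: 5 -> 1 -> 6 -> 5)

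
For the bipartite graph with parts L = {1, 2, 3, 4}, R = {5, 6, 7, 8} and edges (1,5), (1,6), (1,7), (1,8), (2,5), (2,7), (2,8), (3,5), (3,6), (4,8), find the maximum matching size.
4 (matching: (1,5), (2,7), (3,6), (4,8); upper bound min(|L|,|R|) = min(4,4) = 4)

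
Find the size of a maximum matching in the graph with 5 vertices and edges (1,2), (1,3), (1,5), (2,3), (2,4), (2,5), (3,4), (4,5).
2 (matching: (1,3), (4,5); upper bound floor(n/2) = floor(5/2) = 2)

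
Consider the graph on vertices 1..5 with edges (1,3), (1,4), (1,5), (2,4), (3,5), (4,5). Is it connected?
Yes (BFS from 1 visits [1, 3, 4, 5, 2] — all 5 vertices reached)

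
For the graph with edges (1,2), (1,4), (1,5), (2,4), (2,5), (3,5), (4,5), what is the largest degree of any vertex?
4 (attained at vertex 5)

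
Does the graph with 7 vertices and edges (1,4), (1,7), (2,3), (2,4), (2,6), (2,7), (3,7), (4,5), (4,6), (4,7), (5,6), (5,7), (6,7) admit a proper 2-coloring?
No (odd cycle of length 3: 4 -> 1 -> 7 -> 4)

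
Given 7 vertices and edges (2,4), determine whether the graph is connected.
No, it has 6 components: {1}, {2, 4}, {3}, {5}, {6}, {7}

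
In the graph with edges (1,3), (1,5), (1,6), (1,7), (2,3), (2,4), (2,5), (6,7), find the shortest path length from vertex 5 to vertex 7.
2 (path: 5 -> 1 -> 7, 2 edges)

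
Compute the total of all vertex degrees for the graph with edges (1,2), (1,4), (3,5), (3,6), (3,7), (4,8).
12 (handshake: sum of degrees = 2|E| = 2 x 6 = 12)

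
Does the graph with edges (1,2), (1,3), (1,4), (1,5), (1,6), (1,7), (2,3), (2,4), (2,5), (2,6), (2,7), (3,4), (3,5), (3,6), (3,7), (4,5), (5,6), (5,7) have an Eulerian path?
Yes — and in fact it has an Eulerian circuit (the graph is connected and all 7 vertices have even degree)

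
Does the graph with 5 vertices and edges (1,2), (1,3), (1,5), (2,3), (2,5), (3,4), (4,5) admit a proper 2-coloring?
No (odd cycle of length 3: 2 -> 1 -> 3 -> 2)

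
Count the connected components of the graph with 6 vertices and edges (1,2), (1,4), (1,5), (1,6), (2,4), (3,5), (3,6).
1 (components: {1, 2, 3, 4, 5, 6})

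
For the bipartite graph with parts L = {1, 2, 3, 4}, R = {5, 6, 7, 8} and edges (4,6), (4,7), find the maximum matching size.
1 (matching: (4,7); upper bound min(|L|,|R|) = min(4,4) = 4)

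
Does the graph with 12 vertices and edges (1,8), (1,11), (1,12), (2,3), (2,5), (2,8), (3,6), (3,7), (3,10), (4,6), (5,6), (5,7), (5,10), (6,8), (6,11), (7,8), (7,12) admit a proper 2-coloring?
Yes. Partition: {1, 2, 6, 7, 9, 10}, {3, 4, 5, 8, 11, 12}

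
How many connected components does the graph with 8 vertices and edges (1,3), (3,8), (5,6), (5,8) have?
4 (components: {1, 3, 5, 6, 8}, {2}, {4}, {7})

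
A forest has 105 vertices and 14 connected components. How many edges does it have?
91 (Each of the 14 component trees on V_i vertices has V_i - 1 edges; summing gives V - C = 105 - 14 = 91)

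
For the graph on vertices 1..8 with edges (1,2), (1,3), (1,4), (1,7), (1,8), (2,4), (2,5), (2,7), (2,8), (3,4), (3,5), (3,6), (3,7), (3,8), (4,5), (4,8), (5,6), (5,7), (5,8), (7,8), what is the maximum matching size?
4 (matching: (1,8), (2,7), (3,6), (4,5); upper bound floor(n/2) = floor(8/2) = 4)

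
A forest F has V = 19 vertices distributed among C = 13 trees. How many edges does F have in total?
6 (Each of the 13 component trees on V_i vertices has V_i - 1 edges; summing gives V - C = 19 - 13 = 6)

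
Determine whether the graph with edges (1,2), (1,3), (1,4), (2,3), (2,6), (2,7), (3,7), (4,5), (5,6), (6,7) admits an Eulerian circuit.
No (4 vertices have odd degree: {1, 3, 6, 7}; Eulerian circuit requires 0)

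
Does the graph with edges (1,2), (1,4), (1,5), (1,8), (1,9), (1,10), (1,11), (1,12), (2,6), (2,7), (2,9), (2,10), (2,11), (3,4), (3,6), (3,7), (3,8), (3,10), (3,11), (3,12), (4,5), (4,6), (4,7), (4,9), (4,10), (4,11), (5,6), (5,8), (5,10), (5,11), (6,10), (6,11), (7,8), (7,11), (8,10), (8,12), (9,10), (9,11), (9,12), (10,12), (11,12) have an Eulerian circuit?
No (4 vertices have odd degree: {3, 7, 10, 11}; Eulerian circuit requires 0)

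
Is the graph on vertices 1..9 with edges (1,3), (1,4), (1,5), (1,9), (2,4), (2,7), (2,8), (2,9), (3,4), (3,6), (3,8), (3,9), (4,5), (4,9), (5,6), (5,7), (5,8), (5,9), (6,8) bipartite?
No (odd cycle of length 3: 5 -> 1 -> 4 -> 5)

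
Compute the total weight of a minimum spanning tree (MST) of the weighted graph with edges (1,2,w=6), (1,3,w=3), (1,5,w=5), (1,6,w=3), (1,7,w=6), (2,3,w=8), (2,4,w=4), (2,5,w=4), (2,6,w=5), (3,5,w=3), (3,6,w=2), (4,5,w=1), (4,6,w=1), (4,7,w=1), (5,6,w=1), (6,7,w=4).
12 (MST edges: (1,3,w=3), (2,5,w=4), (3,6,w=2), (4,5,w=1), (4,6,w=1), (4,7,w=1); sum of weights 3 + 4 + 2 + 1 + 1 + 1 = 12)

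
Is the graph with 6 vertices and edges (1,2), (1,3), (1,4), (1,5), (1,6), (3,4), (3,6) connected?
Yes (BFS from 1 visits [1, 2, 3, 4, 5, 6] — all 6 vertices reached)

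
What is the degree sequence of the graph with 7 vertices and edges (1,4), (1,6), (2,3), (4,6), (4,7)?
[3, 2, 2, 1, 1, 1, 0] (degrees: deg(1)=2, deg(2)=1, deg(3)=1, deg(4)=3, deg(5)=0, deg(6)=2, deg(7)=1)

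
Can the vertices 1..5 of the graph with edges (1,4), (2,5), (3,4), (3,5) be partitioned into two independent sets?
Yes. Partition: {1, 2, 3}, {4, 5}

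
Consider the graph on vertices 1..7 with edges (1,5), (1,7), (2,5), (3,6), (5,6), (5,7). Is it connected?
No, it has 2 components: {1, 2, 3, 5, 6, 7}, {4}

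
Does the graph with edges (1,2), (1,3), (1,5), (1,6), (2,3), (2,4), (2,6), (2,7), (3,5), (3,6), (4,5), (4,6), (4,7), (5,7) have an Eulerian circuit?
No (2 vertices have odd degree: {2, 7}; Eulerian circuit requires 0)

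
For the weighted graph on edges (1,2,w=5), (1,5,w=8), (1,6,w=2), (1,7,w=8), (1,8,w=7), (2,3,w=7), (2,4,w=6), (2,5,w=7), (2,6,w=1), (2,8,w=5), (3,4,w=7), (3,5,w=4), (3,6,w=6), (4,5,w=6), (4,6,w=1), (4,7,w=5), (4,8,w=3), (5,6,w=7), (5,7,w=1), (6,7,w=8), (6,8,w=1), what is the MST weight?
15 (MST edges: (1,6,w=2), (2,6,w=1), (3,5,w=4), (4,6,w=1), (4,7,w=5), (5,7,w=1), (6,8,w=1); sum of weights 2 + 1 + 4 + 1 + 5 + 1 + 1 = 15)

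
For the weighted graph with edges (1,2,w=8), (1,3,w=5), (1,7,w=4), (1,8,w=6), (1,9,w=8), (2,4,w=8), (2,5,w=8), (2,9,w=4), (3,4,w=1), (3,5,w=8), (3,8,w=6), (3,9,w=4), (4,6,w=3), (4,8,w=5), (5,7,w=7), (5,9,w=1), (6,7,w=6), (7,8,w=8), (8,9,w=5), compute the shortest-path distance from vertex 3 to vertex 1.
5 (path: 3 -> 1; weights 5 = 5)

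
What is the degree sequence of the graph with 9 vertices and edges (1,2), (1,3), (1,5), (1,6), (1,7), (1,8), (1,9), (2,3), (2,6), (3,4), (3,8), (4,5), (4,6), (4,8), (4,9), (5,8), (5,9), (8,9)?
[7, 5, 5, 4, 4, 4, 3, 3, 1] (degrees: deg(1)=7, deg(2)=3, deg(3)=4, deg(4)=5, deg(5)=4, deg(6)=3, deg(7)=1, deg(8)=5, deg(9)=4)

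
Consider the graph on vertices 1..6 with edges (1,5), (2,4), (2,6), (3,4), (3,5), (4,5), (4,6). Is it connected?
Yes (BFS from 1 visits [1, 5, 3, 4, 2, 6] — all 6 vertices reached)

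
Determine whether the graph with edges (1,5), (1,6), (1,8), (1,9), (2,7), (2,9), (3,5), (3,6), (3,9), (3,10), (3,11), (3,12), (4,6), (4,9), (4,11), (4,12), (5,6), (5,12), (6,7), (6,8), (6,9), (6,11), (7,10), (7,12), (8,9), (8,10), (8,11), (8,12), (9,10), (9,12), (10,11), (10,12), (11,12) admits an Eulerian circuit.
Yes (the graph is connected and all 12 vertices have even degree)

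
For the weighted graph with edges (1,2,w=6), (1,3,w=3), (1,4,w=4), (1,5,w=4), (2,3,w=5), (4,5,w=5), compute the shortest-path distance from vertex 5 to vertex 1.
4 (path: 5 -> 1; weights 4 = 4)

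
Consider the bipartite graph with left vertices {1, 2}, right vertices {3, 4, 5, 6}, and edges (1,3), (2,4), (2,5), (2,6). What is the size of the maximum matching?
2 (matching: (1,3), (2,6); upper bound min(|L|,|R|) = min(2,4) = 2)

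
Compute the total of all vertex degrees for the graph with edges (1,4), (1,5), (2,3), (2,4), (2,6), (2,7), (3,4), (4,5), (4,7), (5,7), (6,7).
22 (handshake: sum of degrees = 2|E| = 2 x 11 = 22)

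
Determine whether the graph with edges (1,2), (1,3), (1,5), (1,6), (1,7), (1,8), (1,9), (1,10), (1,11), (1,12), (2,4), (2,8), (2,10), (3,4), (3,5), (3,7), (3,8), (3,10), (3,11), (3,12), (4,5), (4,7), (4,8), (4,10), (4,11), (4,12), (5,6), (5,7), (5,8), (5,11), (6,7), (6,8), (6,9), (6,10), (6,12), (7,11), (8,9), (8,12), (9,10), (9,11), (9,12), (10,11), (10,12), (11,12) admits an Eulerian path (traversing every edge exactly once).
Yes (the graph is connected and exactly 2 vertices have odd degree: {5, 6}; any Eulerian path must start and end at those)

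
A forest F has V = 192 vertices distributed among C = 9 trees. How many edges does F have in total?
183 (Each of the 9 component trees on V_i vertices has V_i - 1 edges; summing gives V - C = 192 - 9 = 183)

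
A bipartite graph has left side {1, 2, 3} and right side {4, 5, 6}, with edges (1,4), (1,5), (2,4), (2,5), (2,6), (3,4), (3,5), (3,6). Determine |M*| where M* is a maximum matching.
3 (matching: (1,5), (2,6), (3,4); upper bound min(|L|,|R|) = min(3,3) = 3)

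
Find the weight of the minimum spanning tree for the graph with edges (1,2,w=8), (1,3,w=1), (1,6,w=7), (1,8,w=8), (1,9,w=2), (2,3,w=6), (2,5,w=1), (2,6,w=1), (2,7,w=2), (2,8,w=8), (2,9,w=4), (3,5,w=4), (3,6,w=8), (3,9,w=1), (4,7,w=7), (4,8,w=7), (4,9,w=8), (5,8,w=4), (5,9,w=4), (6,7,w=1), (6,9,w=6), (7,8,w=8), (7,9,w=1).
17 (MST edges: (1,3,w=1), (2,5,w=1), (2,6,w=1), (3,9,w=1), (4,7,w=7), (5,8,w=4), (6,7,w=1), (7,9,w=1); sum of weights 1 + 1 + 1 + 1 + 7 + 4 + 1 + 1 = 17)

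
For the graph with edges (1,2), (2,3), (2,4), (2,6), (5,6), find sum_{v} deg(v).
10 (handshake: sum of degrees = 2|E| = 2 x 5 = 10)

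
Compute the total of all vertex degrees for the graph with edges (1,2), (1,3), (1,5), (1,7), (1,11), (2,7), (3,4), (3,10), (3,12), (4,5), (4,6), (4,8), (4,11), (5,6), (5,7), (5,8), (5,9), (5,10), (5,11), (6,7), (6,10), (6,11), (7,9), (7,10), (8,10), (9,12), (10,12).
54 (handshake: sum of degrees = 2|E| = 2 x 27 = 54)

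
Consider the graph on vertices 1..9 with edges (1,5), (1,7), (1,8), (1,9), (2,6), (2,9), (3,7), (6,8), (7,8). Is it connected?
No, it has 2 components: {1, 2, 3, 5, 6, 7, 8, 9}, {4}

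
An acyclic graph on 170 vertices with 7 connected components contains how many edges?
163 (Each of the 7 component trees on V_i vertices has V_i - 1 edges; summing gives V - C = 170 - 7 = 163)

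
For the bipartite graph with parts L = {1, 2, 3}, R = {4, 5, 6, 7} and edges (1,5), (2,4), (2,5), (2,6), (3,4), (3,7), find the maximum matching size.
3 (matching: (1,5), (2,6), (3,7); upper bound min(|L|,|R|) = min(3,4) = 3)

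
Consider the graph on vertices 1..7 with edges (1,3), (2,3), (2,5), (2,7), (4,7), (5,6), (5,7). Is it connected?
Yes (BFS from 1 visits [1, 3, 2, 5, 7, 6, 4] — all 7 vertices reached)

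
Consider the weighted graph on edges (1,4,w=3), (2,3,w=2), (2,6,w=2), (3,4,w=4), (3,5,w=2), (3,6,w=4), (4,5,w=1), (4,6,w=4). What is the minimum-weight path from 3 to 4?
3 (path: 3 -> 5 -> 4; weights 2 + 1 = 3)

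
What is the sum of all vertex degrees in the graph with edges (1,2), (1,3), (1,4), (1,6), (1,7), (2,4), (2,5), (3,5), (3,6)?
18 (handshake: sum of degrees = 2|E| = 2 x 9 = 18)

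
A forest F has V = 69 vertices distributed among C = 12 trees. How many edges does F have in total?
57 (Each of the 12 component trees on V_i vertices has V_i - 1 edges; summing gives V - C = 69 - 12 = 57)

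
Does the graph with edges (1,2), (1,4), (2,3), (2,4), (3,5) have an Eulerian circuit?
No (2 vertices have odd degree: {2, 5}; Eulerian circuit requires 0)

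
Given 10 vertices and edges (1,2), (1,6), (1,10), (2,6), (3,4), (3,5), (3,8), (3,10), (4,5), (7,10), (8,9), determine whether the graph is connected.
Yes (BFS from 1 visits [1, 2, 6, 10, 3, 7, 4, 5, 8, 9] — all 10 vertices reached)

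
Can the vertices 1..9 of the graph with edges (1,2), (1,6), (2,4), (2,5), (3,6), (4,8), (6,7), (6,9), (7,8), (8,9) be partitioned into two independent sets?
Yes. Partition: {1, 3, 4, 5, 7, 9}, {2, 6, 8}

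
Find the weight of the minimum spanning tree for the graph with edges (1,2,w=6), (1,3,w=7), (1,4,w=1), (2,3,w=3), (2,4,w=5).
9 (MST edges: (1,4,w=1), (2,3,w=3), (2,4,w=5); sum of weights 1 + 3 + 5 = 9)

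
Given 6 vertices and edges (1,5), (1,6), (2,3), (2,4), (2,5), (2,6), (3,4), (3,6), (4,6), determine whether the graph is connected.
Yes (BFS from 1 visits [1, 5, 6, 2, 3, 4] — all 6 vertices reached)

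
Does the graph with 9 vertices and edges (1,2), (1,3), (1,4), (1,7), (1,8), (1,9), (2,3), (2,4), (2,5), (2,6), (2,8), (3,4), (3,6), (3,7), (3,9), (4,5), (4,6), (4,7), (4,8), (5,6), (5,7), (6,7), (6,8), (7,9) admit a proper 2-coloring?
No (odd cycle of length 3: 4 -> 1 -> 7 -> 4)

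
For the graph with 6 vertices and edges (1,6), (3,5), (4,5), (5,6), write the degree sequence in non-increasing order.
[3, 2, 1, 1, 1, 0] (degrees: deg(1)=1, deg(2)=0, deg(3)=1, deg(4)=1, deg(5)=3, deg(6)=2)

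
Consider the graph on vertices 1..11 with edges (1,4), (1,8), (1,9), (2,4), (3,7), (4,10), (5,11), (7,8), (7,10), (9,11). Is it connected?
No, it has 2 components: {1, 2, 3, 4, 5, 7, 8, 9, 10, 11}, {6}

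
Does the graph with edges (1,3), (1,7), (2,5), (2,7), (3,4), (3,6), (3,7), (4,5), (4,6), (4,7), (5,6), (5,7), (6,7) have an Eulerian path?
Yes — and in fact it has an Eulerian circuit (the graph is connected and all 7 vertices have even degree)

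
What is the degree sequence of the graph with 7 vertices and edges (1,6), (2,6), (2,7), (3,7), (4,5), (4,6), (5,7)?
[3, 3, 2, 2, 2, 1, 1] (degrees: deg(1)=1, deg(2)=2, deg(3)=1, deg(4)=2, deg(5)=2, deg(6)=3, deg(7)=3)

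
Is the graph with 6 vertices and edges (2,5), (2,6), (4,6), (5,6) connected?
No, it has 3 components: {1}, {2, 4, 5, 6}, {3}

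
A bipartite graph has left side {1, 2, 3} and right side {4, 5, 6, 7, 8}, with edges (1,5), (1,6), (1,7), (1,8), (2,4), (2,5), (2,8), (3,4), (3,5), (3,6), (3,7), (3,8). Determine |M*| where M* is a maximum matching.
3 (matching: (1,6), (2,8), (3,7); upper bound min(|L|,|R|) = min(3,5) = 3)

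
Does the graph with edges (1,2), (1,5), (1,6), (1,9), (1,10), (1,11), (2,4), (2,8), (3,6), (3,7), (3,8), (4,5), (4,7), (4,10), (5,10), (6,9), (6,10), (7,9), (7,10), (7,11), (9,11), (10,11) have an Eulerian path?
No (4 vertices have odd degree: {2, 3, 5, 7}; Eulerian path requires 0 or 2)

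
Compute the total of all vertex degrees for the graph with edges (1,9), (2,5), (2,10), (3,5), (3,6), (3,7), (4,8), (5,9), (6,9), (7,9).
20 (handshake: sum of degrees = 2|E| = 2 x 10 = 20)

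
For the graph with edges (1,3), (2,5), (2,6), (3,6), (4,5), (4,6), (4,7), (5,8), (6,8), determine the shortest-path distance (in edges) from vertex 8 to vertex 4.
2 (path: 8 -> 5 -> 4, 2 edges)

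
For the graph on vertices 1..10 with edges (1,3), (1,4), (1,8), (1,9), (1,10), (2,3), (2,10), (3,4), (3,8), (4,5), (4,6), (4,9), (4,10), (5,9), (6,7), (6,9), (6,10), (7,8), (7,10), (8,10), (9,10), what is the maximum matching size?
5 (matching: (1,8), (2,3), (4,10), (5,9), (6,7); upper bound floor(n/2) = floor(10/2) = 5)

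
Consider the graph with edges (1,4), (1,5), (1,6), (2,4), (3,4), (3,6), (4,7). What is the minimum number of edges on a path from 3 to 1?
2 (path: 3 -> 4 -> 1, 2 edges)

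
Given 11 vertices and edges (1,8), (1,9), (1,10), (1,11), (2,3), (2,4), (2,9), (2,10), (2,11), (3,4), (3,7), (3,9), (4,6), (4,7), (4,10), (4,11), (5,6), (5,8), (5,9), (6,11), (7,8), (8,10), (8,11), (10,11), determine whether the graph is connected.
Yes (BFS from 1 visits [1, 8, 9, 10, 11, 5, 7, 2, 3, 4, 6] — all 11 vertices reached)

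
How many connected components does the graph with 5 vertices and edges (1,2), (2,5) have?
3 (components: {1, 2, 5}, {3}, {4})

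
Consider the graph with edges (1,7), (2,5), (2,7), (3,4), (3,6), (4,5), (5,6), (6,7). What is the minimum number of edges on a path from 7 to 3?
2 (path: 7 -> 6 -> 3, 2 edges)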